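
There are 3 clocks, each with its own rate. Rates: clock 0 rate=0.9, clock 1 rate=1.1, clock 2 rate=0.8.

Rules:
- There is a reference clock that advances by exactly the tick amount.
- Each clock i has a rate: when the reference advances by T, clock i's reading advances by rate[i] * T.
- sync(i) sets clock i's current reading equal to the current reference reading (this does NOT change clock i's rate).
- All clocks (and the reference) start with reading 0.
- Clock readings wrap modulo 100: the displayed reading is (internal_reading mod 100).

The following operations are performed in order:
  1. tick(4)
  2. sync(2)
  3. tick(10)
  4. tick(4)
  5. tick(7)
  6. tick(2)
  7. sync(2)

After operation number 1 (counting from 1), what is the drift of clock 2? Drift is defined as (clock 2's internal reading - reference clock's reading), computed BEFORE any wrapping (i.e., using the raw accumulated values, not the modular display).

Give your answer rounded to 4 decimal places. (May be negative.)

After op 1 tick(4): ref=4.0000 raw=[3.6000 4.4000 3.2000]
Drift of clock 2 after op 1: 3.2000 - 4.0000 = -0.8000

Answer: -0.8000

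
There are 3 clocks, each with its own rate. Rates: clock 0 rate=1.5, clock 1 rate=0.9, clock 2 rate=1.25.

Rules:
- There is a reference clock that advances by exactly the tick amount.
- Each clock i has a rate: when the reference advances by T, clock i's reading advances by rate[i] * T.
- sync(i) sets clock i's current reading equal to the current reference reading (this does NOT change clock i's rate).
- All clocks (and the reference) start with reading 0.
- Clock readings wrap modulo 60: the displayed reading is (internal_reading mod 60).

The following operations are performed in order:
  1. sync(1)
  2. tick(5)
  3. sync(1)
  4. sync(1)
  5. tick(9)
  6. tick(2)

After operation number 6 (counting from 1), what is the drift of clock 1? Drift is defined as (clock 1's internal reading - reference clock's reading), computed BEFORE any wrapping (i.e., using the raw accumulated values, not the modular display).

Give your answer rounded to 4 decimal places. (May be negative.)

After op 1 sync(1): ref=0.0000 raw=[0.0000 0.0000 0.0000]
After op 2 tick(5): ref=5.0000 raw=[7.5000 4.5000 6.2500]
After op 3 sync(1): ref=5.0000 raw=[7.5000 5.0000 6.2500]
After op 4 sync(1): ref=5.0000 raw=[7.5000 5.0000 6.2500]
After op 5 tick(9): ref=14.0000 raw=[21.0000 13.1000 17.5000]
After op 6 tick(2): ref=16.0000 raw=[24.0000 14.9000 20.0000]
Drift of clock 1 after op 6: 14.9000 - 16.0000 = -1.1000

Answer: -1.1000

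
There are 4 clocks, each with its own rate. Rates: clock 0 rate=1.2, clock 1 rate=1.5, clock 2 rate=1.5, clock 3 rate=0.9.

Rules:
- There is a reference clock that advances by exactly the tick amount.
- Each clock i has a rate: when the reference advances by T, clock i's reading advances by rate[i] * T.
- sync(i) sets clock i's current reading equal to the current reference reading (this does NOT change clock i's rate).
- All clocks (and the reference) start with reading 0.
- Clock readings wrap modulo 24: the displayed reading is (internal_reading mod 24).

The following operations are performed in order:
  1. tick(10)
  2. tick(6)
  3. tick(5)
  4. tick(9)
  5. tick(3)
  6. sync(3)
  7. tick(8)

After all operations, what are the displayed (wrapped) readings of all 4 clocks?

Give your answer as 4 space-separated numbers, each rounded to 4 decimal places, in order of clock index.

Answer: 1.2000 13.5000 13.5000 16.2000

Derivation:
After op 1 tick(10): ref=10.0000 raw=[12.0000 15.0000 15.0000 9.0000]
After op 2 tick(6): ref=16.0000 raw=[19.2000 24.0000 24.0000 14.4000]
After op 3 tick(5): ref=21.0000 raw=[25.2000 31.5000 31.5000 18.9000]
After op 4 tick(9): ref=30.0000 raw=[36.0000 45.0000 45.0000 27.0000]
After op 5 tick(3): ref=33.0000 raw=[39.6000 49.5000 49.5000 29.7000]
After op 6 sync(3): ref=33.0000 raw=[39.6000 49.5000 49.5000 33.0000]
After op 7 tick(8): ref=41.0000 raw=[49.2000 61.5000 61.5000 40.2000]
Wrap final raw readings (mod 24): 49.2000 mod 24 = 1.2000; 61.5000 mod 24 = 13.5000; 61.5000 mod 24 = 13.5000; 40.2000 mod 24 = 16.2000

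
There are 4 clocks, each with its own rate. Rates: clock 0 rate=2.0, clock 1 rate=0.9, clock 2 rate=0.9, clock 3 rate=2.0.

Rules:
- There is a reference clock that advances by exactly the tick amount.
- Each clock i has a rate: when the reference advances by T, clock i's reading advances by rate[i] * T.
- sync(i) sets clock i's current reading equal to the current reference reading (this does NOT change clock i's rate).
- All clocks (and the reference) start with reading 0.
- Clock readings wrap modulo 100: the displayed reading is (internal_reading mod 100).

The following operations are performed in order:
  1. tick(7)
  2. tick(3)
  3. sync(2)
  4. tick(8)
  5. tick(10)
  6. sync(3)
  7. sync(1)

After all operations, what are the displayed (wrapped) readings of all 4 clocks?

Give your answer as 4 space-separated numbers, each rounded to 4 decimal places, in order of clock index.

After op 1 tick(7): ref=7.0000 raw=[14.0000 6.3000 6.3000 14.0000]
After op 2 tick(3): ref=10.0000 raw=[20.0000 9.0000 9.0000 20.0000]
After op 3 sync(2): ref=10.0000 raw=[20.0000 9.0000 10.0000 20.0000]
After op 4 tick(8): ref=18.0000 raw=[36.0000 16.2000 17.2000 36.0000]
After op 5 tick(10): ref=28.0000 raw=[56.0000 25.2000 26.2000 56.0000]
After op 6 sync(3): ref=28.0000 raw=[56.0000 25.2000 26.2000 28.0000]
After op 7 sync(1): ref=28.0000 raw=[56.0000 28.0000 26.2000 28.0000]
Wrap final raw readings (mod 100): 56.0000 mod 100 = 56.0000; 28.0000 mod 100 = 28.0000; 26.2000 mod 100 = 26.2000; 28.0000 mod 100 = 28.0000

Answer: 56.0000 28.0000 26.2000 28.0000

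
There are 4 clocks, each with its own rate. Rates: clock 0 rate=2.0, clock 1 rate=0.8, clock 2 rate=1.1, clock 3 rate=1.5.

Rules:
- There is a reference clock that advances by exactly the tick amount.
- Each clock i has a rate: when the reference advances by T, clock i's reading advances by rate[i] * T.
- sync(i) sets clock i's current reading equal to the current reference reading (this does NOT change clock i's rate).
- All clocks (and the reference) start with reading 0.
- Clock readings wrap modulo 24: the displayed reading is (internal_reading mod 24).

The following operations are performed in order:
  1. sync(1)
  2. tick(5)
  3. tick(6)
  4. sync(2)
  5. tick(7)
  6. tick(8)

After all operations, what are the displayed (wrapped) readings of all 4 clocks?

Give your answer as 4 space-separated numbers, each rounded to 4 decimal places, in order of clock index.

After op 1 sync(1): ref=0.0000 raw=[0.0000 0.0000 0.0000 0.0000]
After op 2 tick(5): ref=5.0000 raw=[10.0000 4.0000 5.5000 7.5000]
After op 3 tick(6): ref=11.0000 raw=[22.0000 8.8000 12.1000 16.5000]
After op 4 sync(2): ref=11.0000 raw=[22.0000 8.8000 11.0000 16.5000]
After op 5 tick(7): ref=18.0000 raw=[36.0000 14.4000 18.7000 27.0000]
After op 6 tick(8): ref=26.0000 raw=[52.0000 20.8000 27.5000 39.0000]
Wrap final raw readings (mod 24): 52.0000 mod 24 = 4.0000; 20.8000 mod 24 = 20.8000; 27.5000 mod 24 = 3.5000; 39.0000 mod 24 = 15.0000

Answer: 4.0000 20.8000 3.5000 15.0000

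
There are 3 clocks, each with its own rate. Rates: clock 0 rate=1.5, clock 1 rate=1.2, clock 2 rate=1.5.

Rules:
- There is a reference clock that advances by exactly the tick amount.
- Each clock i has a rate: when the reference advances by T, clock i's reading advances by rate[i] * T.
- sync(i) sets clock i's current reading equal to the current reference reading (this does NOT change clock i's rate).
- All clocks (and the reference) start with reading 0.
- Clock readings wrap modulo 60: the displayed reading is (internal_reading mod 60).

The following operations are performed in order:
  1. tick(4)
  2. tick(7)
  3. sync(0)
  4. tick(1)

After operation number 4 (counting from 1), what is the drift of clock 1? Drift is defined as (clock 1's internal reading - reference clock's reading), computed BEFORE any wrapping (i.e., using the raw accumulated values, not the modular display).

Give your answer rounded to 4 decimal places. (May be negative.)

After op 1 tick(4): ref=4.0000 raw=[6.0000 4.8000 6.0000]
After op 2 tick(7): ref=11.0000 raw=[16.5000 13.2000 16.5000]
After op 3 sync(0): ref=11.0000 raw=[11.0000 13.2000 16.5000]
After op 4 tick(1): ref=12.0000 raw=[12.5000 14.4000 18.0000]
Drift of clock 1 after op 4: 14.4000 - 12.0000 = 2.4000

Answer: 2.4000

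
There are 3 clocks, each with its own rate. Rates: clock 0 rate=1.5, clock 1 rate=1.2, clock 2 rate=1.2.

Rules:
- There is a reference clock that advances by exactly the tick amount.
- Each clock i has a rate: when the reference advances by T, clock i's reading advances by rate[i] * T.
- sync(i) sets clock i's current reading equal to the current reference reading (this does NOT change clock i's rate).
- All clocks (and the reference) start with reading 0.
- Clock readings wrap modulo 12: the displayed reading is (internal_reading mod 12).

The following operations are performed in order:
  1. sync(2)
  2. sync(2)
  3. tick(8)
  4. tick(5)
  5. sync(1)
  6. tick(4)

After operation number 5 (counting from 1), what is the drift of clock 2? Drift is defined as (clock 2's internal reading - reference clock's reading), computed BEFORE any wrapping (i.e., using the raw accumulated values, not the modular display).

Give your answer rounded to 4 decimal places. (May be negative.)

Answer: 2.6000

Derivation:
After op 1 sync(2): ref=0.0000 raw=[0.0000 0.0000 0.0000]
After op 2 sync(2): ref=0.0000 raw=[0.0000 0.0000 0.0000]
After op 3 tick(8): ref=8.0000 raw=[12.0000 9.6000 9.6000]
After op 4 tick(5): ref=13.0000 raw=[19.5000 15.6000 15.6000]
After op 5 sync(1): ref=13.0000 raw=[19.5000 13.0000 15.6000]
Drift of clock 2 after op 5: 15.6000 - 13.0000 = 2.6000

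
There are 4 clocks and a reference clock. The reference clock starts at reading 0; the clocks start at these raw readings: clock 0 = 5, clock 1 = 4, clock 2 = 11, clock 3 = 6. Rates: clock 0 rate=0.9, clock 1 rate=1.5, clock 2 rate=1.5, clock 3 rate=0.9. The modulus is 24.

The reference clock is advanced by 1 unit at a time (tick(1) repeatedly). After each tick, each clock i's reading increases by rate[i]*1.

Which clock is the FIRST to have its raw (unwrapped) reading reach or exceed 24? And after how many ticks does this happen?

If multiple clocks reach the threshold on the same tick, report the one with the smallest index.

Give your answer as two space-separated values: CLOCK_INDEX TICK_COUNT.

Answer: 2 9

Derivation:
clock 0: start=5, rate=0.9, needs 24-5 = 19; ticks = ceil(19/0.9) = ceil(21.1111) = 22; reading at tick 22 = 5 + 0.9*22 = 24.8000
clock 1: start=4, rate=1.5, needs 24-4 = 20; ticks = ceil(20/1.5) = ceil(13.3333) = 14; reading at tick 14 = 4 + 1.5*14 = 25.0000
clock 2: start=11, rate=1.5, needs 24-11 = 13; ticks = ceil(13/1.5) = ceil(8.6667) = 9; reading at tick 9 = 11 + 1.5*9 = 24.5000
clock 3: start=6, rate=0.9, needs 24-6 = 18; ticks = ceil(18/0.9) = ceil(20.0000) = 20; reading at tick 20 = 6 + 0.9*20 = 24.0000
Minimum tick count = 9; winners = [2]; smallest index = 2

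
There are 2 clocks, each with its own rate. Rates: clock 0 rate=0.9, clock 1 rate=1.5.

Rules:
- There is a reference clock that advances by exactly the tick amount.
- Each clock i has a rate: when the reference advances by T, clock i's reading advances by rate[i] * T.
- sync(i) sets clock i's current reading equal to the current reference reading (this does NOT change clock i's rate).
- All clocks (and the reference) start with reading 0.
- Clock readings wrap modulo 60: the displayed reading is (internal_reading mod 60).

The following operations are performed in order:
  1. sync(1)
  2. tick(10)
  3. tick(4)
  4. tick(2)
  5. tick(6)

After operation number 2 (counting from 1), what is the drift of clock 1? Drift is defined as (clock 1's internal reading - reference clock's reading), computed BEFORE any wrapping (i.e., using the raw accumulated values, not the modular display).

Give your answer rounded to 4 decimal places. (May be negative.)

After op 1 sync(1): ref=0.0000 raw=[0.0000 0.0000]
After op 2 tick(10): ref=10.0000 raw=[9.0000 15.0000]
Drift of clock 1 after op 2: 15.0000 - 10.0000 = 5.0000

Answer: 5.0000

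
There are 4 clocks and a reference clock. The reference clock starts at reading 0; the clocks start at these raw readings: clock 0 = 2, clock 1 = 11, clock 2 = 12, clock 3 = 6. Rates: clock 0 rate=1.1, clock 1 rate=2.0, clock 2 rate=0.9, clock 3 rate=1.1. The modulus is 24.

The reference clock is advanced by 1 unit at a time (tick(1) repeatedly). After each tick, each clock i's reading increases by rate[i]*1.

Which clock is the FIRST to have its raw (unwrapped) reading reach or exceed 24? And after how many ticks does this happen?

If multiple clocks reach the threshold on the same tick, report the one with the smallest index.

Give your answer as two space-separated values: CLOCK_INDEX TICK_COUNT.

Answer: 1 7

Derivation:
clock 0: start=2, rate=1.1, needs 24-2 = 22; ticks = ceil(22/1.1) = ceil(20.0000) = 20; reading at tick 20 = 2 + 1.1*20 = 24.0000
clock 1: start=11, rate=2.0, needs 24-11 = 13; ticks = ceil(13/2.0) = ceil(6.5000) = 7; reading at tick 7 = 11 + 2.0*7 = 25.0000
clock 2: start=12, rate=0.9, needs 24-12 = 12; ticks = ceil(12/0.9) = ceil(13.3333) = 14; reading at tick 14 = 12 + 0.9*14 = 24.6000
clock 3: start=6, rate=1.1, needs 24-6 = 18; ticks = ceil(18/1.1) = ceil(16.3636) = 17; reading at tick 17 = 6 + 1.1*17 = 24.7000
Minimum tick count = 7; winners = [1]; smallest index = 1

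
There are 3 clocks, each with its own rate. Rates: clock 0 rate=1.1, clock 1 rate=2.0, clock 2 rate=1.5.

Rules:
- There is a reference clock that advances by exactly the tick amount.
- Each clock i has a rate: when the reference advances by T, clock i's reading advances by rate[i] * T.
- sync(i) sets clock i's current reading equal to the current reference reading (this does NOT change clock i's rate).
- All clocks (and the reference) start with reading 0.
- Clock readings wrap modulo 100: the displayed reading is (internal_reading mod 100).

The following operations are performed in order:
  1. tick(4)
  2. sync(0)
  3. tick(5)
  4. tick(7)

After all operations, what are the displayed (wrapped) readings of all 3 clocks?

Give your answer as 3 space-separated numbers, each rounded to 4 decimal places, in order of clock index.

After op 1 tick(4): ref=4.0000 raw=[4.4000 8.0000 6.0000]
After op 2 sync(0): ref=4.0000 raw=[4.0000 8.0000 6.0000]
After op 3 tick(5): ref=9.0000 raw=[9.5000 18.0000 13.5000]
After op 4 tick(7): ref=16.0000 raw=[17.2000 32.0000 24.0000]
Wrap final raw readings (mod 100): 17.2000 mod 100 = 17.2000; 32.0000 mod 100 = 32.0000; 24.0000 mod 100 = 24.0000

Answer: 17.2000 32.0000 24.0000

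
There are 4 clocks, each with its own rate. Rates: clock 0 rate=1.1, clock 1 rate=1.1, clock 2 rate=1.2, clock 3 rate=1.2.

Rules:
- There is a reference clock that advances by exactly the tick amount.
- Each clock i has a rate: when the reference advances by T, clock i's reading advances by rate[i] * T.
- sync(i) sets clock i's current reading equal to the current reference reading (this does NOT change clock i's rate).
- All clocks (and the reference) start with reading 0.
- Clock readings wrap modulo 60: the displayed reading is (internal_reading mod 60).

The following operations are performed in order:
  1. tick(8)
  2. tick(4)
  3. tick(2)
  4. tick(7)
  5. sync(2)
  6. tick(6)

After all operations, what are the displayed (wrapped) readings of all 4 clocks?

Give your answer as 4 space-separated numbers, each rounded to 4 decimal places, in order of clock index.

After op 1 tick(8): ref=8.0000 raw=[8.8000 8.8000 9.6000 9.6000]
After op 2 tick(4): ref=12.0000 raw=[13.2000 13.2000 14.4000 14.4000]
After op 3 tick(2): ref=14.0000 raw=[15.4000 15.4000 16.8000 16.8000]
After op 4 tick(7): ref=21.0000 raw=[23.1000 23.1000 25.2000 25.2000]
After op 5 sync(2): ref=21.0000 raw=[23.1000 23.1000 21.0000 25.2000]
After op 6 tick(6): ref=27.0000 raw=[29.7000 29.7000 28.2000 32.4000]
Wrap final raw readings (mod 60): 29.7000 mod 60 = 29.7000; 29.7000 mod 60 = 29.7000; 28.2000 mod 60 = 28.2000; 32.4000 mod 60 = 32.4000

Answer: 29.7000 29.7000 28.2000 32.4000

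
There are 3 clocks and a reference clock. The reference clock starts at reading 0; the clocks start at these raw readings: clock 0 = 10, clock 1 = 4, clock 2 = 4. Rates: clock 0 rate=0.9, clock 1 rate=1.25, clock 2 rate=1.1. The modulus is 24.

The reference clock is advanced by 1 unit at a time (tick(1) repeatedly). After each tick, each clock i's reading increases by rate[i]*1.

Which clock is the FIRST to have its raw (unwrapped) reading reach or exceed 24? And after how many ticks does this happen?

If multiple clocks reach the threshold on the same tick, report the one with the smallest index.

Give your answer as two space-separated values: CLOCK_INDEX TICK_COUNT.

Answer: 0 16

Derivation:
clock 0: start=10, rate=0.9, needs 24-10 = 14; ticks = ceil(14/0.9) = ceil(15.5556) = 16; reading at tick 16 = 10 + 0.9*16 = 24.4000
clock 1: start=4, rate=1.25, needs 24-4 = 20; ticks = ceil(20/1.25) = ceil(16.0000) = 16; reading at tick 16 = 4 + 1.25*16 = 24.0000
clock 2: start=4, rate=1.1, needs 24-4 = 20; ticks = ceil(20/1.1) = ceil(18.1818) = 19; reading at tick 19 = 4 + 1.1*19 = 24.9000
Minimum tick count = 16; winners = [0, 1]; smallest index = 0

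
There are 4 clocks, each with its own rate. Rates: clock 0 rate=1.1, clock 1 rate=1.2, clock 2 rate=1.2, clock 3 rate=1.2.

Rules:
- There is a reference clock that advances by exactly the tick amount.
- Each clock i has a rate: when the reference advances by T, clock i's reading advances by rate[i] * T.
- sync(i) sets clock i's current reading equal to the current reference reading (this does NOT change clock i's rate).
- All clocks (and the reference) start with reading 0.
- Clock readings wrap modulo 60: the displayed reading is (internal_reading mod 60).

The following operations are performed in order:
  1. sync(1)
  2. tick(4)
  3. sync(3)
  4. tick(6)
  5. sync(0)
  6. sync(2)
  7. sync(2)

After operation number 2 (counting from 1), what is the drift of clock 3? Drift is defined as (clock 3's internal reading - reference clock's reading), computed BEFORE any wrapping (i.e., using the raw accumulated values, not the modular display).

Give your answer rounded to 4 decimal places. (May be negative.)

After op 1 sync(1): ref=0.0000 raw=[0.0000 0.0000 0.0000 0.0000]
After op 2 tick(4): ref=4.0000 raw=[4.4000 4.8000 4.8000 4.8000]
Drift of clock 3 after op 2: 4.8000 - 4.0000 = 0.8000

Answer: 0.8000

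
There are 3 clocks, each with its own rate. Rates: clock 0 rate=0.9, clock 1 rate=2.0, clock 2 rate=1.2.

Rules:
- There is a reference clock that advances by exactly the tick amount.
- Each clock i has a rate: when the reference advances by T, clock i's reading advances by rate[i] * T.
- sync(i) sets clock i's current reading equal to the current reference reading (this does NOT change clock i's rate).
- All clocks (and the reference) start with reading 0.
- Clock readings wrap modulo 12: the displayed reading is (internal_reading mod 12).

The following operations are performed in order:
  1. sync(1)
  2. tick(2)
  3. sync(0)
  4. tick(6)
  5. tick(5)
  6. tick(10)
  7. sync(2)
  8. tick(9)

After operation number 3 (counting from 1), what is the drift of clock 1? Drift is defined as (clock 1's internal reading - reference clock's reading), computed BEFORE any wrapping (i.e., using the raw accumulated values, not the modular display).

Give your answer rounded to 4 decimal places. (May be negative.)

After op 1 sync(1): ref=0.0000 raw=[0.0000 0.0000 0.0000]
After op 2 tick(2): ref=2.0000 raw=[1.8000 4.0000 2.4000]
After op 3 sync(0): ref=2.0000 raw=[2.0000 4.0000 2.4000]
Drift of clock 1 after op 3: 4.0000 - 2.0000 = 2.0000

Answer: 2.0000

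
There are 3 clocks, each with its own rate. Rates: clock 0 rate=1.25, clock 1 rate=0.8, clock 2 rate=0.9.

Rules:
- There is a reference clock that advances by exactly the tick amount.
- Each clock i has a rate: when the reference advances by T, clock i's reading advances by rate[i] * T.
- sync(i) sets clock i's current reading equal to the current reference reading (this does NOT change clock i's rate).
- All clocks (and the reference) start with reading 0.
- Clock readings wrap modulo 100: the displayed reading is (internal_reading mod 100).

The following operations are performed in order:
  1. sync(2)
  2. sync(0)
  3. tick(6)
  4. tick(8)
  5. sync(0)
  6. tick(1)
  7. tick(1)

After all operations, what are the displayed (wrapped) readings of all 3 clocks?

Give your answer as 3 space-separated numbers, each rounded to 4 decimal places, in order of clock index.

Answer: 16.5000 12.8000 14.4000

Derivation:
After op 1 sync(2): ref=0.0000 raw=[0.0000 0.0000 0.0000]
After op 2 sync(0): ref=0.0000 raw=[0.0000 0.0000 0.0000]
After op 3 tick(6): ref=6.0000 raw=[7.5000 4.8000 5.4000]
After op 4 tick(8): ref=14.0000 raw=[17.5000 11.2000 12.6000]
After op 5 sync(0): ref=14.0000 raw=[14.0000 11.2000 12.6000]
After op 6 tick(1): ref=15.0000 raw=[15.2500 12.0000 13.5000]
After op 7 tick(1): ref=16.0000 raw=[16.5000 12.8000 14.4000]
Wrap final raw readings (mod 100): 16.5000 mod 100 = 16.5000; 12.8000 mod 100 = 12.8000; 14.4000 mod 100 = 14.4000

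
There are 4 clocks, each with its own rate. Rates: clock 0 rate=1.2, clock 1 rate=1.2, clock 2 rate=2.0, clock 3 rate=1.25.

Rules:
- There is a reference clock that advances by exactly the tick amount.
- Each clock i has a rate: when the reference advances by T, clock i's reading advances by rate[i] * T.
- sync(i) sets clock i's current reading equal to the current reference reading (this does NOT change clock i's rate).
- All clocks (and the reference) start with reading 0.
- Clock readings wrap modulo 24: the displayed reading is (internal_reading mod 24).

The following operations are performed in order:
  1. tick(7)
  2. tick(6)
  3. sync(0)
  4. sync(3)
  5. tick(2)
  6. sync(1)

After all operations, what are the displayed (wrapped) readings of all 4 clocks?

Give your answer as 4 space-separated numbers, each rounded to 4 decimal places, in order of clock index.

After op 1 tick(7): ref=7.0000 raw=[8.4000 8.4000 14.0000 8.7500]
After op 2 tick(6): ref=13.0000 raw=[15.6000 15.6000 26.0000 16.2500]
After op 3 sync(0): ref=13.0000 raw=[13.0000 15.6000 26.0000 16.2500]
After op 4 sync(3): ref=13.0000 raw=[13.0000 15.6000 26.0000 13.0000]
After op 5 tick(2): ref=15.0000 raw=[15.4000 18.0000 30.0000 15.5000]
After op 6 sync(1): ref=15.0000 raw=[15.4000 15.0000 30.0000 15.5000]
Wrap final raw readings (mod 24): 15.4000 mod 24 = 15.4000; 15.0000 mod 24 = 15.0000; 30.0000 mod 24 = 6.0000; 15.5000 mod 24 = 15.5000

Answer: 15.4000 15.0000 6.0000 15.5000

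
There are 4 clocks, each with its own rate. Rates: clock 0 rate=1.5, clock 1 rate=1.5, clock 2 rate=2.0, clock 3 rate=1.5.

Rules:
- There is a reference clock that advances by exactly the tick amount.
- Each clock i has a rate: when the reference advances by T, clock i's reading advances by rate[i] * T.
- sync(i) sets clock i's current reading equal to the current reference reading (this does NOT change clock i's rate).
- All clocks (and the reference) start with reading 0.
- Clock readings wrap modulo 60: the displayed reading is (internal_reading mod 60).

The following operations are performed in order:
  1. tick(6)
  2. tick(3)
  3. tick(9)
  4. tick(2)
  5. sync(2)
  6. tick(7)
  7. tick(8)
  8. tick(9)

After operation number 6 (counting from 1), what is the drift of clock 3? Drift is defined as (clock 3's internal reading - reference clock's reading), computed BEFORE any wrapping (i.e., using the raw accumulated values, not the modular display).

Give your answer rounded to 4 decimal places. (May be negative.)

After op 1 tick(6): ref=6.0000 raw=[9.0000 9.0000 12.0000 9.0000]
After op 2 tick(3): ref=9.0000 raw=[13.5000 13.5000 18.0000 13.5000]
After op 3 tick(9): ref=18.0000 raw=[27.0000 27.0000 36.0000 27.0000]
After op 4 tick(2): ref=20.0000 raw=[30.0000 30.0000 40.0000 30.0000]
After op 5 sync(2): ref=20.0000 raw=[30.0000 30.0000 20.0000 30.0000]
After op 6 tick(7): ref=27.0000 raw=[40.5000 40.5000 34.0000 40.5000]
Drift of clock 3 after op 6: 40.5000 - 27.0000 = 13.5000

Answer: 13.5000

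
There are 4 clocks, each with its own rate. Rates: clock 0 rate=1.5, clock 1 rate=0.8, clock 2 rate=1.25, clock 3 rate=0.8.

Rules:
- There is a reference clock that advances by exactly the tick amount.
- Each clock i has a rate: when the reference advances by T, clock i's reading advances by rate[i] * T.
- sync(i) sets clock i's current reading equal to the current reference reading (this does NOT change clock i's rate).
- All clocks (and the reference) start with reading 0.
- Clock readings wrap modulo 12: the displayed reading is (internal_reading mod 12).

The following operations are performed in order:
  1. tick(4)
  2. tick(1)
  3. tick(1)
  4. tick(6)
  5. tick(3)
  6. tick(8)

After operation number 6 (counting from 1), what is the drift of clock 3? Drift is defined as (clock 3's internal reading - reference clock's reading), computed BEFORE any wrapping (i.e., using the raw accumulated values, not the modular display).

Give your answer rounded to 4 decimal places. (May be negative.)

After op 1 tick(4): ref=4.0000 raw=[6.0000 3.2000 5.0000 3.2000]
After op 2 tick(1): ref=5.0000 raw=[7.5000 4.0000 6.2500 4.0000]
After op 3 tick(1): ref=6.0000 raw=[9.0000 4.8000 7.5000 4.8000]
After op 4 tick(6): ref=12.0000 raw=[18.0000 9.6000 15.0000 9.6000]
After op 5 tick(3): ref=15.0000 raw=[22.5000 12.0000 18.7500 12.0000]
After op 6 tick(8): ref=23.0000 raw=[34.5000 18.4000 28.7500 18.4000]
Drift of clock 3 after op 6: 18.4000 - 23.0000 = -4.6000

Answer: -4.6000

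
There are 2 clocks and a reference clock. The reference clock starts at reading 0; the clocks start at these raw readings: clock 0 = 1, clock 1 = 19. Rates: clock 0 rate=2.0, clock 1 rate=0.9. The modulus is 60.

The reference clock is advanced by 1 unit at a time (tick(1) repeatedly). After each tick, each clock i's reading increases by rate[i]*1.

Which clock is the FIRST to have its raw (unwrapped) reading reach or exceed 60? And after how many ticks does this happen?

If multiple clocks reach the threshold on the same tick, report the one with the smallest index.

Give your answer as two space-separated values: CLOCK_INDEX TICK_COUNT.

clock 0: start=1, rate=2.0, needs 60-1 = 59; ticks = ceil(59/2.0) = ceil(29.5000) = 30; reading at tick 30 = 1 + 2.0*30 = 61.0000
clock 1: start=19, rate=0.9, needs 60-19 = 41; ticks = ceil(41/0.9) = ceil(45.5556) = 46; reading at tick 46 = 19 + 0.9*46 = 60.4000
Minimum tick count = 30; winners = [0]; smallest index = 0

Answer: 0 30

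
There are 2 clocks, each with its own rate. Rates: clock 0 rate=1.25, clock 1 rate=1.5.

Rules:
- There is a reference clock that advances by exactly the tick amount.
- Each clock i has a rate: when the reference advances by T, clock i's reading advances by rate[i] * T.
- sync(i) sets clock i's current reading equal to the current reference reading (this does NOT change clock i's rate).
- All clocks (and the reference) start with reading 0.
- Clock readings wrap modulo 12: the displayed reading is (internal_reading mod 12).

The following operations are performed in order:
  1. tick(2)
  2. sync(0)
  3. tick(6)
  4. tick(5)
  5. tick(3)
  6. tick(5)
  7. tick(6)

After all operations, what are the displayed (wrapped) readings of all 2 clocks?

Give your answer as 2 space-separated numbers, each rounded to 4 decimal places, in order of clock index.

After op 1 tick(2): ref=2.0000 raw=[2.5000 3.0000]
After op 2 sync(0): ref=2.0000 raw=[2.0000 3.0000]
After op 3 tick(6): ref=8.0000 raw=[9.5000 12.0000]
After op 4 tick(5): ref=13.0000 raw=[15.7500 19.5000]
After op 5 tick(3): ref=16.0000 raw=[19.5000 24.0000]
After op 6 tick(5): ref=21.0000 raw=[25.7500 31.5000]
After op 7 tick(6): ref=27.0000 raw=[33.2500 40.5000]
Wrap final raw readings (mod 12): 33.2500 mod 12 = 9.2500; 40.5000 mod 12 = 4.5000

Answer: 9.2500 4.5000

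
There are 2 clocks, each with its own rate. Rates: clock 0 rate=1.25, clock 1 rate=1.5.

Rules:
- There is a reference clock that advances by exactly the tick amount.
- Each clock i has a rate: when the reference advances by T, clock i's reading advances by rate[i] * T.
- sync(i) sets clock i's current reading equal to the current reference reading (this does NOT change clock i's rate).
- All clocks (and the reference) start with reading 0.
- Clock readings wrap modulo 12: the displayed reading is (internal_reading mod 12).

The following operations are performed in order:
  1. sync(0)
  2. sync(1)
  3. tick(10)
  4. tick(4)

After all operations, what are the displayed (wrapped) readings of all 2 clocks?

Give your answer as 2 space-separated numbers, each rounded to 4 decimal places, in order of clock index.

After op 1 sync(0): ref=0.0000 raw=[0.0000 0.0000]
After op 2 sync(1): ref=0.0000 raw=[0.0000 0.0000]
After op 3 tick(10): ref=10.0000 raw=[12.5000 15.0000]
After op 4 tick(4): ref=14.0000 raw=[17.5000 21.0000]
Wrap final raw readings (mod 12): 17.5000 mod 12 = 5.5000; 21.0000 mod 12 = 9.0000

Answer: 5.5000 9.0000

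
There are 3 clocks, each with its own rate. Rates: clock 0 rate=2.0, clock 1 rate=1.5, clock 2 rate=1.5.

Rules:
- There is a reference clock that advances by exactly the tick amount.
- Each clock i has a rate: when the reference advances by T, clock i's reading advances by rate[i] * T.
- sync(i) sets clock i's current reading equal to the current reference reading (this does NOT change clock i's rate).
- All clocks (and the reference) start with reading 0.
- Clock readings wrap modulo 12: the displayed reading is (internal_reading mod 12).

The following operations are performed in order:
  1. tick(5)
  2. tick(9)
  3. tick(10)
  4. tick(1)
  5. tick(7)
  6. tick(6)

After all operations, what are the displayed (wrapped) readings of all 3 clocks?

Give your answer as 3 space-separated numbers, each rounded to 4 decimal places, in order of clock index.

Answer: 4.0000 9.0000 9.0000

Derivation:
After op 1 tick(5): ref=5.0000 raw=[10.0000 7.5000 7.5000]
After op 2 tick(9): ref=14.0000 raw=[28.0000 21.0000 21.0000]
After op 3 tick(10): ref=24.0000 raw=[48.0000 36.0000 36.0000]
After op 4 tick(1): ref=25.0000 raw=[50.0000 37.5000 37.5000]
After op 5 tick(7): ref=32.0000 raw=[64.0000 48.0000 48.0000]
After op 6 tick(6): ref=38.0000 raw=[76.0000 57.0000 57.0000]
Wrap final raw readings (mod 12): 76.0000 mod 12 = 4.0000; 57.0000 mod 12 = 9.0000; 57.0000 mod 12 = 9.0000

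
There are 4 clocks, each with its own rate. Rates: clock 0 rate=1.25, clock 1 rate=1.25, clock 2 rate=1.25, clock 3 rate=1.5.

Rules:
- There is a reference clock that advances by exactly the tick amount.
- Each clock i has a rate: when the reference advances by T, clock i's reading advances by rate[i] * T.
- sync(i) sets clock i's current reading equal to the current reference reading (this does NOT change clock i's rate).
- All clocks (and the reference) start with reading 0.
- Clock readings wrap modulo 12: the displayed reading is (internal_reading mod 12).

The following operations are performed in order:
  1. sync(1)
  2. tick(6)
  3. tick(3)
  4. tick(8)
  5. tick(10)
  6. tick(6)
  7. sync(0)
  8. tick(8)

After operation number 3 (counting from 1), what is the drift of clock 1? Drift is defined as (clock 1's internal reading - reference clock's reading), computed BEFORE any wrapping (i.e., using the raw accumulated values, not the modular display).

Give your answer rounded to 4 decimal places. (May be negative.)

After op 1 sync(1): ref=0.0000 raw=[0.0000 0.0000 0.0000 0.0000]
After op 2 tick(6): ref=6.0000 raw=[7.5000 7.5000 7.5000 9.0000]
After op 3 tick(3): ref=9.0000 raw=[11.2500 11.2500 11.2500 13.5000]
Drift of clock 1 after op 3: 11.2500 - 9.0000 = 2.2500

Answer: 2.2500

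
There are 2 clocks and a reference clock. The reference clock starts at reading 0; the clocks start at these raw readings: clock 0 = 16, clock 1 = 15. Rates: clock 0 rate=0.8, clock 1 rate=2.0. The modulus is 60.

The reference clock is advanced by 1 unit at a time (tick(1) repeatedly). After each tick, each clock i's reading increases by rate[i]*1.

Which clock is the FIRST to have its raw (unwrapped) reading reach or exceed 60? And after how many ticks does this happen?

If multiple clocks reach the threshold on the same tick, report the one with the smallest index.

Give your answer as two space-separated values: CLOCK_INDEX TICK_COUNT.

clock 0: start=16, rate=0.8, needs 60-16 = 44; ticks = ceil(44/0.8) = ceil(55.0000) = 55; reading at tick 55 = 16 + 0.8*55 = 60.0000
clock 1: start=15, rate=2.0, needs 60-15 = 45; ticks = ceil(45/2.0) = ceil(22.5000) = 23; reading at tick 23 = 15 + 2.0*23 = 61.0000
Minimum tick count = 23; winners = [1]; smallest index = 1

Answer: 1 23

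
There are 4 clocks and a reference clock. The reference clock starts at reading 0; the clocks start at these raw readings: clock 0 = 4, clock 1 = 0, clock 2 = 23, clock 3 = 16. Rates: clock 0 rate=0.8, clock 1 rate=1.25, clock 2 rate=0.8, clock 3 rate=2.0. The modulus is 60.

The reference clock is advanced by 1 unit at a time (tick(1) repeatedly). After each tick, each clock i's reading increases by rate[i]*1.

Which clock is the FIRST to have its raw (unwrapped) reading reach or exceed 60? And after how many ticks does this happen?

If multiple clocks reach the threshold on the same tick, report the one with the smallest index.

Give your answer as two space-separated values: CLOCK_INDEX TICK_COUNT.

Answer: 3 22

Derivation:
clock 0: start=4, rate=0.8, needs 60-4 = 56; ticks = ceil(56/0.8) = ceil(70.0000) = 70; reading at tick 70 = 4 + 0.8*70 = 60.0000
clock 1: start=0, rate=1.25, needs 60-0 = 60; ticks = ceil(60/1.25) = ceil(48.0000) = 48; reading at tick 48 = 0 + 1.25*48 = 60.0000
clock 2: start=23, rate=0.8, needs 60-23 = 37; ticks = ceil(37/0.8) = ceil(46.2500) = 47; reading at tick 47 = 23 + 0.8*47 = 60.6000
clock 3: start=16, rate=2.0, needs 60-16 = 44; ticks = ceil(44/2.0) = ceil(22.0000) = 22; reading at tick 22 = 16 + 2.0*22 = 60.0000
Minimum tick count = 22; winners = [3]; smallest index = 3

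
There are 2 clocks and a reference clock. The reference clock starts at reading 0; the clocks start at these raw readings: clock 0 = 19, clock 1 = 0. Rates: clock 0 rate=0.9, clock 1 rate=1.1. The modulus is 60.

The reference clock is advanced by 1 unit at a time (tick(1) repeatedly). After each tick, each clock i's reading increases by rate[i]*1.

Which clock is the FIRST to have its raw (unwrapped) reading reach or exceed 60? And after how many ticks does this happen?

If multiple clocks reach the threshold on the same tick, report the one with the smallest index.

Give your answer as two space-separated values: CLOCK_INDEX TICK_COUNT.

clock 0: start=19, rate=0.9, needs 60-19 = 41; ticks = ceil(41/0.9) = ceil(45.5556) = 46; reading at tick 46 = 19 + 0.9*46 = 60.4000
clock 1: start=0, rate=1.1, needs 60-0 = 60; ticks = ceil(60/1.1) = ceil(54.5455) = 55; reading at tick 55 = 0 + 1.1*55 = 60.5000
Minimum tick count = 46; winners = [0]; smallest index = 0

Answer: 0 46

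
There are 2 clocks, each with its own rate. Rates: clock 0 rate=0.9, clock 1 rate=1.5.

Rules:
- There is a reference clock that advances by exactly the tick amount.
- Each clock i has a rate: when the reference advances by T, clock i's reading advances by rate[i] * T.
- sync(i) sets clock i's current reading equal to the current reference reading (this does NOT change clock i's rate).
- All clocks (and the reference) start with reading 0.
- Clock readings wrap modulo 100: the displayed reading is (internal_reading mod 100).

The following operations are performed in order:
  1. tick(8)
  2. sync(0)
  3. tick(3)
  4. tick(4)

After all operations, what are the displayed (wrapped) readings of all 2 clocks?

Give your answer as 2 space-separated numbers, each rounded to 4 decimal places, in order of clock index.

After op 1 tick(8): ref=8.0000 raw=[7.2000 12.0000]
After op 2 sync(0): ref=8.0000 raw=[8.0000 12.0000]
After op 3 tick(3): ref=11.0000 raw=[10.7000 16.5000]
After op 4 tick(4): ref=15.0000 raw=[14.3000 22.5000]
Wrap final raw readings (mod 100): 14.3000 mod 100 = 14.3000; 22.5000 mod 100 = 22.5000

Answer: 14.3000 22.5000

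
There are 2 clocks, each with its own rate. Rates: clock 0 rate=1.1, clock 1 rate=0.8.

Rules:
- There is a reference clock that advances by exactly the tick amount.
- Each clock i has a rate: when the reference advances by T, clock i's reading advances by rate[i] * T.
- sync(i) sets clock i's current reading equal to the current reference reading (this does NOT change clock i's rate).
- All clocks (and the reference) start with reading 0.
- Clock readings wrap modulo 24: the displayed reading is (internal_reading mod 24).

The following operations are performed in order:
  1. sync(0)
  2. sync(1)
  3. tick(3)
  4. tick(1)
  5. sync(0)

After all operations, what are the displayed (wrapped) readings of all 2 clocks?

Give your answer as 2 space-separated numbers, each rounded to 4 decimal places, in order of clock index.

Answer: 4.0000 3.2000

Derivation:
After op 1 sync(0): ref=0.0000 raw=[0.0000 0.0000]
After op 2 sync(1): ref=0.0000 raw=[0.0000 0.0000]
After op 3 tick(3): ref=3.0000 raw=[3.3000 2.4000]
After op 4 tick(1): ref=4.0000 raw=[4.4000 3.2000]
After op 5 sync(0): ref=4.0000 raw=[4.0000 3.2000]
Wrap final raw readings (mod 24): 4.0000 mod 24 = 4.0000; 3.2000 mod 24 = 3.2000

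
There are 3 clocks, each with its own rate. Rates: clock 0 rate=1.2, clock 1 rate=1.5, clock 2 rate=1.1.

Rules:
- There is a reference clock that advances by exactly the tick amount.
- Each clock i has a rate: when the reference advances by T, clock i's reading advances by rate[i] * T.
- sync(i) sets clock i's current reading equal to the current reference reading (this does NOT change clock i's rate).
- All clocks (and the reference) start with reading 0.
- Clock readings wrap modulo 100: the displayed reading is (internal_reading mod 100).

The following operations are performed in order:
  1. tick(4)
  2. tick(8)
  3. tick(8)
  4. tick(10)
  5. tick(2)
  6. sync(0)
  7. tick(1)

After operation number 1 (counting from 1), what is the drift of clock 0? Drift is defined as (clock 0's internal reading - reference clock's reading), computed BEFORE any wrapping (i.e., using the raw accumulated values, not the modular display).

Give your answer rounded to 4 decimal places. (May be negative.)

After op 1 tick(4): ref=4.0000 raw=[4.8000 6.0000 4.4000]
Drift of clock 0 after op 1: 4.8000 - 4.0000 = 0.8000

Answer: 0.8000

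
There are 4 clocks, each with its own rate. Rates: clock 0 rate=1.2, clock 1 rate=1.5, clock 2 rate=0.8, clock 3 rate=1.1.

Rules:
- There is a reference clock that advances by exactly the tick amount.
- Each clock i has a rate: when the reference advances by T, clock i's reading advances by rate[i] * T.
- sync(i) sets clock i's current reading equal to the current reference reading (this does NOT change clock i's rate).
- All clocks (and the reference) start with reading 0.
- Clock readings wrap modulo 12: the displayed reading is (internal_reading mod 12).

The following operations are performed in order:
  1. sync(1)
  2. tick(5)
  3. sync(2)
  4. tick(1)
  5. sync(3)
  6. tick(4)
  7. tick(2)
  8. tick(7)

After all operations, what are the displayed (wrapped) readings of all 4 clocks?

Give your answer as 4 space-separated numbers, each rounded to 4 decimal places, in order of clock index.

Answer: 10.8000 4.5000 4.2000 8.3000

Derivation:
After op 1 sync(1): ref=0.0000 raw=[0.0000 0.0000 0.0000 0.0000]
After op 2 tick(5): ref=5.0000 raw=[6.0000 7.5000 4.0000 5.5000]
After op 3 sync(2): ref=5.0000 raw=[6.0000 7.5000 5.0000 5.5000]
After op 4 tick(1): ref=6.0000 raw=[7.2000 9.0000 5.8000 6.6000]
After op 5 sync(3): ref=6.0000 raw=[7.2000 9.0000 5.8000 6.0000]
After op 6 tick(4): ref=10.0000 raw=[12.0000 15.0000 9.0000 10.4000]
After op 7 tick(2): ref=12.0000 raw=[14.4000 18.0000 10.6000 12.6000]
After op 8 tick(7): ref=19.0000 raw=[22.8000 28.5000 16.2000 20.3000]
Wrap final raw readings (mod 12): 22.8000 mod 12 = 10.8000; 28.5000 mod 12 = 4.5000; 16.2000 mod 12 = 4.2000; 20.3000 mod 12 = 8.3000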